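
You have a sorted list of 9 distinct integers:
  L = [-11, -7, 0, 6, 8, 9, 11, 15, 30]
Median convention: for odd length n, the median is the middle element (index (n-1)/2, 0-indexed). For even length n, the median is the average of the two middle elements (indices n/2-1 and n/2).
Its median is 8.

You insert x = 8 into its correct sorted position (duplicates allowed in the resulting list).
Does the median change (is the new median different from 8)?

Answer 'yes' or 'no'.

Old median = 8
Insert x = 8
New median = 8
Changed? no

Answer: no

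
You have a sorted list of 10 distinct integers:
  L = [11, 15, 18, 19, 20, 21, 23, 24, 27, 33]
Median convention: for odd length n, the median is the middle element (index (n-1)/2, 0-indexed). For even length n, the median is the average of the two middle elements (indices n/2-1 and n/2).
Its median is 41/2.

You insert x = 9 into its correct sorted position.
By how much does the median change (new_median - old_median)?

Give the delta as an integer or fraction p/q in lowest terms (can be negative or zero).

Answer: -1/2

Derivation:
Old median = 41/2
After inserting x = 9: new sorted = [9, 11, 15, 18, 19, 20, 21, 23, 24, 27, 33]
New median = 20
Delta = 20 - 41/2 = -1/2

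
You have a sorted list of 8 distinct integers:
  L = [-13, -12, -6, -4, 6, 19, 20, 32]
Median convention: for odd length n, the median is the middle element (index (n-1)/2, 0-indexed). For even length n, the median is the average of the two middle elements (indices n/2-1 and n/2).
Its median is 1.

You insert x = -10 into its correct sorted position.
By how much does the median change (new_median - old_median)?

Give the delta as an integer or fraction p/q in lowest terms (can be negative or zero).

Answer: -5

Derivation:
Old median = 1
After inserting x = -10: new sorted = [-13, -12, -10, -6, -4, 6, 19, 20, 32]
New median = -4
Delta = -4 - 1 = -5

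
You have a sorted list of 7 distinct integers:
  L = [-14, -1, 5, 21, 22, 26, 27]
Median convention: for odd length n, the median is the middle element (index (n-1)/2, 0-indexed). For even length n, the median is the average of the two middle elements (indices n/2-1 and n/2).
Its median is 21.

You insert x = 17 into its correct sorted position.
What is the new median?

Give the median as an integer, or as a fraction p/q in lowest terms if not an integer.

Old list (sorted, length 7): [-14, -1, 5, 21, 22, 26, 27]
Old median = 21
Insert x = 17
Old length odd (7). Middle was index 3 = 21.
New length even (8). New median = avg of two middle elements.
x = 17: 3 elements are < x, 4 elements are > x.
New sorted list: [-14, -1, 5, 17, 21, 22, 26, 27]
New median = 19

Answer: 19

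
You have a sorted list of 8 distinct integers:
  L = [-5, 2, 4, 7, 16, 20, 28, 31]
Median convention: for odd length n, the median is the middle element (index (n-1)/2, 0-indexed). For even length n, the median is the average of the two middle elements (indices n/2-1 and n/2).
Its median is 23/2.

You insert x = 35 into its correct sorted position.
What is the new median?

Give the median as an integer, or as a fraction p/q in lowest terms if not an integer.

Old list (sorted, length 8): [-5, 2, 4, 7, 16, 20, 28, 31]
Old median = 23/2
Insert x = 35
Old length even (8). Middle pair: indices 3,4 = 7,16.
New length odd (9). New median = single middle element.
x = 35: 8 elements are < x, 0 elements are > x.
New sorted list: [-5, 2, 4, 7, 16, 20, 28, 31, 35]
New median = 16

Answer: 16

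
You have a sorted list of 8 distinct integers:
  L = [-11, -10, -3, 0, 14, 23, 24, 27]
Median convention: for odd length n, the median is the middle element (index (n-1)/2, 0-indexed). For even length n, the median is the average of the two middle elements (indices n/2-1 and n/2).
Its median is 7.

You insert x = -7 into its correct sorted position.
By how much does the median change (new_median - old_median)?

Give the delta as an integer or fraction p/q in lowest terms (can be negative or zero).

Old median = 7
After inserting x = -7: new sorted = [-11, -10, -7, -3, 0, 14, 23, 24, 27]
New median = 0
Delta = 0 - 7 = -7

Answer: -7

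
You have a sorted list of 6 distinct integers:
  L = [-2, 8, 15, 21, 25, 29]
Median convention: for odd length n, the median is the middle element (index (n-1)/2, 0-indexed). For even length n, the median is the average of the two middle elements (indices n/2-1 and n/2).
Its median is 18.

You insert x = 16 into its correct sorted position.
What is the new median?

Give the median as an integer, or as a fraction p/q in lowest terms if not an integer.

Old list (sorted, length 6): [-2, 8, 15, 21, 25, 29]
Old median = 18
Insert x = 16
Old length even (6). Middle pair: indices 2,3 = 15,21.
New length odd (7). New median = single middle element.
x = 16: 3 elements are < x, 3 elements are > x.
New sorted list: [-2, 8, 15, 16, 21, 25, 29]
New median = 16

Answer: 16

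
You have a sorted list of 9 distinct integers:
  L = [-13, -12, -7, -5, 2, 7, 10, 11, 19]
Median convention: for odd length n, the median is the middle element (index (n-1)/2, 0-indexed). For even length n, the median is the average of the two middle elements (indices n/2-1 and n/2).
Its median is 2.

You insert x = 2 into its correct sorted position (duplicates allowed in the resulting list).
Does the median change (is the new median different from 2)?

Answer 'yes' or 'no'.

Old median = 2
Insert x = 2
New median = 2
Changed? no

Answer: no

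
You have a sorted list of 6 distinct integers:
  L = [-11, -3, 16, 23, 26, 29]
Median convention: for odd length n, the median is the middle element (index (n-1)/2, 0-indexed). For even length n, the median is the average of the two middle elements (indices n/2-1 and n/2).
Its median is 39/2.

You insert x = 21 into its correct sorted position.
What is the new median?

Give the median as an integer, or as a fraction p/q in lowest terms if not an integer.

Answer: 21

Derivation:
Old list (sorted, length 6): [-11, -3, 16, 23, 26, 29]
Old median = 39/2
Insert x = 21
Old length even (6). Middle pair: indices 2,3 = 16,23.
New length odd (7). New median = single middle element.
x = 21: 3 elements are < x, 3 elements are > x.
New sorted list: [-11, -3, 16, 21, 23, 26, 29]
New median = 21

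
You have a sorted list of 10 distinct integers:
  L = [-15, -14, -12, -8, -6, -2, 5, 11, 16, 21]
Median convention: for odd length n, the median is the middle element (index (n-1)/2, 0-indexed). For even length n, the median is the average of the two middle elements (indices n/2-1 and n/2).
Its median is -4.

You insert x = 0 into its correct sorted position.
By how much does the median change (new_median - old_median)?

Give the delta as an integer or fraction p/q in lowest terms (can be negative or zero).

Old median = -4
After inserting x = 0: new sorted = [-15, -14, -12, -8, -6, -2, 0, 5, 11, 16, 21]
New median = -2
Delta = -2 - -4 = 2

Answer: 2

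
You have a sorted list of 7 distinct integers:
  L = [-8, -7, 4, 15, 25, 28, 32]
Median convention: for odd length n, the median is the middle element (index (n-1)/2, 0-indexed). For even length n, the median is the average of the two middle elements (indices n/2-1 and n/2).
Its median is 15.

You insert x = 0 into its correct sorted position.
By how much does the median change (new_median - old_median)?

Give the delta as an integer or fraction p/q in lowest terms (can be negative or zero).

Old median = 15
After inserting x = 0: new sorted = [-8, -7, 0, 4, 15, 25, 28, 32]
New median = 19/2
Delta = 19/2 - 15 = -11/2

Answer: -11/2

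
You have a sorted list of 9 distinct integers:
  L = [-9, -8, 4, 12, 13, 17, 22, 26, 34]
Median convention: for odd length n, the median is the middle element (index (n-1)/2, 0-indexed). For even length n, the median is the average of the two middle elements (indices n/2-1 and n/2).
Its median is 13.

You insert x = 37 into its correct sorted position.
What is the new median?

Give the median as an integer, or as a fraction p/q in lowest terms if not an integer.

Old list (sorted, length 9): [-9, -8, 4, 12, 13, 17, 22, 26, 34]
Old median = 13
Insert x = 37
Old length odd (9). Middle was index 4 = 13.
New length even (10). New median = avg of two middle elements.
x = 37: 9 elements are < x, 0 elements are > x.
New sorted list: [-9, -8, 4, 12, 13, 17, 22, 26, 34, 37]
New median = 15

Answer: 15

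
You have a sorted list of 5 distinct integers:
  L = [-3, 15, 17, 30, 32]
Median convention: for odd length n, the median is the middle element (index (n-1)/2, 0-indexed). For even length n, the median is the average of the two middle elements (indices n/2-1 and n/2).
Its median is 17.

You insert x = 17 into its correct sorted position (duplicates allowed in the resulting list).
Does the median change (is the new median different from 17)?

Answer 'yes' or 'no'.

Old median = 17
Insert x = 17
New median = 17
Changed? no

Answer: no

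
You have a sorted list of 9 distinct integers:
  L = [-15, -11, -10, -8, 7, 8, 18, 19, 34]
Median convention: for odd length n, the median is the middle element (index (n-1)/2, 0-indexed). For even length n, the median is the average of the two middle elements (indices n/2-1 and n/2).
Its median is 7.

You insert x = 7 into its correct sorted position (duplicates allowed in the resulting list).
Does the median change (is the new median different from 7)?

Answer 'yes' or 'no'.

Old median = 7
Insert x = 7
New median = 7
Changed? no

Answer: no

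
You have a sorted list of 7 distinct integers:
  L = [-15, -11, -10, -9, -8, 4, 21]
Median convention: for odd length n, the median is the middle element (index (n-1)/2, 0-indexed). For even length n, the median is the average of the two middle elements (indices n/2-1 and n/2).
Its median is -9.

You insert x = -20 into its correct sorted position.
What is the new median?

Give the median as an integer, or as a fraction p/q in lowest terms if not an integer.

Old list (sorted, length 7): [-15, -11, -10, -9, -8, 4, 21]
Old median = -9
Insert x = -20
Old length odd (7). Middle was index 3 = -9.
New length even (8). New median = avg of two middle elements.
x = -20: 0 elements are < x, 7 elements are > x.
New sorted list: [-20, -15, -11, -10, -9, -8, 4, 21]
New median = -19/2

Answer: -19/2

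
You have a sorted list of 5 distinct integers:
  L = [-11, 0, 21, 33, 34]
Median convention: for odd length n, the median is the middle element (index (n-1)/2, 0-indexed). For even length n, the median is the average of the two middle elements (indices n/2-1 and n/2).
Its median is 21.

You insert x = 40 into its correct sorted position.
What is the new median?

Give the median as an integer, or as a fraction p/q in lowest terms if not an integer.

Old list (sorted, length 5): [-11, 0, 21, 33, 34]
Old median = 21
Insert x = 40
Old length odd (5). Middle was index 2 = 21.
New length even (6). New median = avg of two middle elements.
x = 40: 5 elements are < x, 0 elements are > x.
New sorted list: [-11, 0, 21, 33, 34, 40]
New median = 27

Answer: 27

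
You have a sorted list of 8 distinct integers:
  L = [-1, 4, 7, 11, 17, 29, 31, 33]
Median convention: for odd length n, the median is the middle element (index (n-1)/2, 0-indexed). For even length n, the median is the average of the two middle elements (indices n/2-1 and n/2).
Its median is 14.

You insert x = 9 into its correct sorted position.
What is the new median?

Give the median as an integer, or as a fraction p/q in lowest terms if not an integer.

Answer: 11

Derivation:
Old list (sorted, length 8): [-1, 4, 7, 11, 17, 29, 31, 33]
Old median = 14
Insert x = 9
Old length even (8). Middle pair: indices 3,4 = 11,17.
New length odd (9). New median = single middle element.
x = 9: 3 elements are < x, 5 elements are > x.
New sorted list: [-1, 4, 7, 9, 11, 17, 29, 31, 33]
New median = 11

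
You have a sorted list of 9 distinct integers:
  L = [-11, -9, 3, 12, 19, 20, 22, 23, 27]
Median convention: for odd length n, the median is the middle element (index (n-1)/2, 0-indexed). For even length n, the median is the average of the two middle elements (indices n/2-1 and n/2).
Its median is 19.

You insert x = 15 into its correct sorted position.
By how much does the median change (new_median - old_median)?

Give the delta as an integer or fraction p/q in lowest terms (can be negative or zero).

Old median = 19
After inserting x = 15: new sorted = [-11, -9, 3, 12, 15, 19, 20, 22, 23, 27]
New median = 17
Delta = 17 - 19 = -2

Answer: -2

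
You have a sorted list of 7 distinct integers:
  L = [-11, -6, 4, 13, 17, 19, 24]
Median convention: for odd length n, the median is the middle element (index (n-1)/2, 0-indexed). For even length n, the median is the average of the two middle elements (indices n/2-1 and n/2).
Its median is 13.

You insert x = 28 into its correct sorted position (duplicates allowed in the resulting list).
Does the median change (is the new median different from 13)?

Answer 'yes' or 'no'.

Answer: yes

Derivation:
Old median = 13
Insert x = 28
New median = 15
Changed? yes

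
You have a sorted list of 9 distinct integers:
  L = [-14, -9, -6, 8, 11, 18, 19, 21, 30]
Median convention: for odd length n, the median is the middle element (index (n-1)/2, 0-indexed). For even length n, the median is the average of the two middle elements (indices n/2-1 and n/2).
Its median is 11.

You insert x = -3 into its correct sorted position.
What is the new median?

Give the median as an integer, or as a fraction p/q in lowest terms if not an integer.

Old list (sorted, length 9): [-14, -9, -6, 8, 11, 18, 19, 21, 30]
Old median = 11
Insert x = -3
Old length odd (9). Middle was index 4 = 11.
New length even (10). New median = avg of two middle elements.
x = -3: 3 elements are < x, 6 elements are > x.
New sorted list: [-14, -9, -6, -3, 8, 11, 18, 19, 21, 30]
New median = 19/2

Answer: 19/2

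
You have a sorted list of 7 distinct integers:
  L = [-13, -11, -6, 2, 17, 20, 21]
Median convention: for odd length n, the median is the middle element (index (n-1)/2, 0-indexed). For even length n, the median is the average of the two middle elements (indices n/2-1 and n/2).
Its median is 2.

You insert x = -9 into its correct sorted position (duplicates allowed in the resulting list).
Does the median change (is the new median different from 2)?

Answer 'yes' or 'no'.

Old median = 2
Insert x = -9
New median = -2
Changed? yes

Answer: yes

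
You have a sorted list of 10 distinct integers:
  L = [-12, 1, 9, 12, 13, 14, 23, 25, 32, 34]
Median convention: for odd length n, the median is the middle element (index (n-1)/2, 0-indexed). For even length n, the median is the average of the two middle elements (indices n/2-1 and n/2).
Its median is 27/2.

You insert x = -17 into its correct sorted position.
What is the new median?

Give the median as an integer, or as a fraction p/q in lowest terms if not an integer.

Answer: 13

Derivation:
Old list (sorted, length 10): [-12, 1, 9, 12, 13, 14, 23, 25, 32, 34]
Old median = 27/2
Insert x = -17
Old length even (10). Middle pair: indices 4,5 = 13,14.
New length odd (11). New median = single middle element.
x = -17: 0 elements are < x, 10 elements are > x.
New sorted list: [-17, -12, 1, 9, 12, 13, 14, 23, 25, 32, 34]
New median = 13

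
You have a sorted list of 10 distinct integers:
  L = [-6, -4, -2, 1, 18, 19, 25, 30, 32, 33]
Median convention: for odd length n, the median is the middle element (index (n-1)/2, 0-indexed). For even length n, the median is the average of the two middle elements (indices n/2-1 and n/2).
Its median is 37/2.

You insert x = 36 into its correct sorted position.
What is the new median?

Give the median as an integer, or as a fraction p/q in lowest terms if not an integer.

Answer: 19

Derivation:
Old list (sorted, length 10): [-6, -4, -2, 1, 18, 19, 25, 30, 32, 33]
Old median = 37/2
Insert x = 36
Old length even (10). Middle pair: indices 4,5 = 18,19.
New length odd (11). New median = single middle element.
x = 36: 10 elements are < x, 0 elements are > x.
New sorted list: [-6, -4, -2, 1, 18, 19, 25, 30, 32, 33, 36]
New median = 19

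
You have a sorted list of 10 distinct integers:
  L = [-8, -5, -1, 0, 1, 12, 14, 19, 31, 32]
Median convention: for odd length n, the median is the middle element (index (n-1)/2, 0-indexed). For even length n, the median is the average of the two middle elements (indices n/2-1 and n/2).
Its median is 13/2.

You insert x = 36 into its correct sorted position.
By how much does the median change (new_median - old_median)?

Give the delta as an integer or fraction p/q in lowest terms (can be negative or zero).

Old median = 13/2
After inserting x = 36: new sorted = [-8, -5, -1, 0, 1, 12, 14, 19, 31, 32, 36]
New median = 12
Delta = 12 - 13/2 = 11/2

Answer: 11/2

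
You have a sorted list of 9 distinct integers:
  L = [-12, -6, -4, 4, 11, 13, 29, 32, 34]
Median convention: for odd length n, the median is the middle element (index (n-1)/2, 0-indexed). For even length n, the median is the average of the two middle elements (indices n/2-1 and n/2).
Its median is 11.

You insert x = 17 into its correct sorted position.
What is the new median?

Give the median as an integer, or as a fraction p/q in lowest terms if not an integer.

Old list (sorted, length 9): [-12, -6, -4, 4, 11, 13, 29, 32, 34]
Old median = 11
Insert x = 17
Old length odd (9). Middle was index 4 = 11.
New length even (10). New median = avg of two middle elements.
x = 17: 6 elements are < x, 3 elements are > x.
New sorted list: [-12, -6, -4, 4, 11, 13, 17, 29, 32, 34]
New median = 12

Answer: 12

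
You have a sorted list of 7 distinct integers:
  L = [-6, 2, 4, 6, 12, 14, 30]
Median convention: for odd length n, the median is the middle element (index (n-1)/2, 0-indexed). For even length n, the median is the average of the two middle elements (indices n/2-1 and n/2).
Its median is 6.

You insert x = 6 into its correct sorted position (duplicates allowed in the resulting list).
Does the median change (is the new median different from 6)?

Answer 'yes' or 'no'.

Old median = 6
Insert x = 6
New median = 6
Changed? no

Answer: no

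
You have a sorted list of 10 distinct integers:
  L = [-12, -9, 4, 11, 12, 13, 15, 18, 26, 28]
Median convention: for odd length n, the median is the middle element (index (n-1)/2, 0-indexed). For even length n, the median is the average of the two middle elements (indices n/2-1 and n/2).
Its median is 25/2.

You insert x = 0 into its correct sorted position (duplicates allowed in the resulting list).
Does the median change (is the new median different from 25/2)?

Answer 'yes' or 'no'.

Old median = 25/2
Insert x = 0
New median = 12
Changed? yes

Answer: yes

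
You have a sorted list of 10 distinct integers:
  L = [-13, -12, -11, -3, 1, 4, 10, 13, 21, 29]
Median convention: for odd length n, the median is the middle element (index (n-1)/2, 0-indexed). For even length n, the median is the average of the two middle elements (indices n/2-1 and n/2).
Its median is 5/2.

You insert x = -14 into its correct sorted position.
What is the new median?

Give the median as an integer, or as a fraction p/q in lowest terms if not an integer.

Answer: 1

Derivation:
Old list (sorted, length 10): [-13, -12, -11, -3, 1, 4, 10, 13, 21, 29]
Old median = 5/2
Insert x = -14
Old length even (10). Middle pair: indices 4,5 = 1,4.
New length odd (11). New median = single middle element.
x = -14: 0 elements are < x, 10 elements are > x.
New sorted list: [-14, -13, -12, -11, -3, 1, 4, 10, 13, 21, 29]
New median = 1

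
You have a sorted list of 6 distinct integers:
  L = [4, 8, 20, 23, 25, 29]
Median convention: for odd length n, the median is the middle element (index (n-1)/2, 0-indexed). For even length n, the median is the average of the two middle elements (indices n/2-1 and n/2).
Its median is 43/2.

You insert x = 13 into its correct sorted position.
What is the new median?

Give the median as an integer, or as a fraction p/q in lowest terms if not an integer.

Old list (sorted, length 6): [4, 8, 20, 23, 25, 29]
Old median = 43/2
Insert x = 13
Old length even (6). Middle pair: indices 2,3 = 20,23.
New length odd (7). New median = single middle element.
x = 13: 2 elements are < x, 4 elements are > x.
New sorted list: [4, 8, 13, 20, 23, 25, 29]
New median = 20

Answer: 20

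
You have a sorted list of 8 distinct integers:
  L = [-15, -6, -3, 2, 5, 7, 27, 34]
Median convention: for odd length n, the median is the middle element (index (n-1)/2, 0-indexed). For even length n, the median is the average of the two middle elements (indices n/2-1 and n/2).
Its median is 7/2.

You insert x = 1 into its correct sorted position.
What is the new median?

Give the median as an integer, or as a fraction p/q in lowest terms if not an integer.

Old list (sorted, length 8): [-15, -6, -3, 2, 5, 7, 27, 34]
Old median = 7/2
Insert x = 1
Old length even (8). Middle pair: indices 3,4 = 2,5.
New length odd (9). New median = single middle element.
x = 1: 3 elements are < x, 5 elements are > x.
New sorted list: [-15, -6, -3, 1, 2, 5, 7, 27, 34]
New median = 2

Answer: 2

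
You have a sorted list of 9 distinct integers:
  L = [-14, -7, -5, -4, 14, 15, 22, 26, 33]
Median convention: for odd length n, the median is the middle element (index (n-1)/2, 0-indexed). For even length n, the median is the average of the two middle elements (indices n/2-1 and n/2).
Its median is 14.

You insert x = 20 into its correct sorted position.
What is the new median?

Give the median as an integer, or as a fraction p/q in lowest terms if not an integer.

Old list (sorted, length 9): [-14, -7, -5, -4, 14, 15, 22, 26, 33]
Old median = 14
Insert x = 20
Old length odd (9). Middle was index 4 = 14.
New length even (10). New median = avg of two middle elements.
x = 20: 6 elements are < x, 3 elements are > x.
New sorted list: [-14, -7, -5, -4, 14, 15, 20, 22, 26, 33]
New median = 29/2

Answer: 29/2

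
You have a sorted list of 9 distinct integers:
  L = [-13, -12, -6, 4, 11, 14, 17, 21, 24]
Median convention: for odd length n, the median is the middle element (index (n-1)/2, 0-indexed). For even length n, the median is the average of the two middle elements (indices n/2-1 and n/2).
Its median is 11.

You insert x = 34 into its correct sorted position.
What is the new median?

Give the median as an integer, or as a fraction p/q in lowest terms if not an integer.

Old list (sorted, length 9): [-13, -12, -6, 4, 11, 14, 17, 21, 24]
Old median = 11
Insert x = 34
Old length odd (9). Middle was index 4 = 11.
New length even (10). New median = avg of two middle elements.
x = 34: 9 elements are < x, 0 elements are > x.
New sorted list: [-13, -12, -6, 4, 11, 14, 17, 21, 24, 34]
New median = 25/2

Answer: 25/2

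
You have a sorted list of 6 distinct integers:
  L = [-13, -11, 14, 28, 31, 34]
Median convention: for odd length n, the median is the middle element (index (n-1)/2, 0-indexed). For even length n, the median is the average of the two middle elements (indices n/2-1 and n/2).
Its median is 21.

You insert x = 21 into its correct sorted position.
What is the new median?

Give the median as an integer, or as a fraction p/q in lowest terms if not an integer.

Old list (sorted, length 6): [-13, -11, 14, 28, 31, 34]
Old median = 21
Insert x = 21
Old length even (6). Middle pair: indices 2,3 = 14,28.
New length odd (7). New median = single middle element.
x = 21: 3 elements are < x, 3 elements are > x.
New sorted list: [-13, -11, 14, 21, 28, 31, 34]
New median = 21

Answer: 21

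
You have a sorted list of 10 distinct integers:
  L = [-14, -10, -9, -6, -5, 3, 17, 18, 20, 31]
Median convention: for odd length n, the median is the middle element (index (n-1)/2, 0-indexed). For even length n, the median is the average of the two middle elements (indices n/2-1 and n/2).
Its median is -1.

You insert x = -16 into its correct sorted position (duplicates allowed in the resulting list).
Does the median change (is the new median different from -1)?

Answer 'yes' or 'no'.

Old median = -1
Insert x = -16
New median = -5
Changed? yes

Answer: yes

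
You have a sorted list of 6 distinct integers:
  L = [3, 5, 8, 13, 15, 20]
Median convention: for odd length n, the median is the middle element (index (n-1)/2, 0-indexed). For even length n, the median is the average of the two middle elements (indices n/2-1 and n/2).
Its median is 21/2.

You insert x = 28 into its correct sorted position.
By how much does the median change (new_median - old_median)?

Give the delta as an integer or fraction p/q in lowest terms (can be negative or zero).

Answer: 5/2

Derivation:
Old median = 21/2
After inserting x = 28: new sorted = [3, 5, 8, 13, 15, 20, 28]
New median = 13
Delta = 13 - 21/2 = 5/2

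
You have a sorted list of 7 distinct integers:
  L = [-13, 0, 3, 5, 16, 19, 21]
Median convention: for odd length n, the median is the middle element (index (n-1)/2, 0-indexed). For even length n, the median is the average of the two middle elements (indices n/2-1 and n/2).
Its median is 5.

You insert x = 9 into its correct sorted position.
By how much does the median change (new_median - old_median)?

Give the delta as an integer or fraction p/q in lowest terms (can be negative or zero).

Answer: 2

Derivation:
Old median = 5
After inserting x = 9: new sorted = [-13, 0, 3, 5, 9, 16, 19, 21]
New median = 7
Delta = 7 - 5 = 2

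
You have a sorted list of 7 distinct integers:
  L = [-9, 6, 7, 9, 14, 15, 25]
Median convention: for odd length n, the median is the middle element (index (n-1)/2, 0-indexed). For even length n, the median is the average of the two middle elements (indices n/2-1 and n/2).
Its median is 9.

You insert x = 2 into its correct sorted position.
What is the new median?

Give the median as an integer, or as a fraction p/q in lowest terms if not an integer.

Answer: 8

Derivation:
Old list (sorted, length 7): [-9, 6, 7, 9, 14, 15, 25]
Old median = 9
Insert x = 2
Old length odd (7). Middle was index 3 = 9.
New length even (8). New median = avg of two middle elements.
x = 2: 1 elements are < x, 6 elements are > x.
New sorted list: [-9, 2, 6, 7, 9, 14, 15, 25]
New median = 8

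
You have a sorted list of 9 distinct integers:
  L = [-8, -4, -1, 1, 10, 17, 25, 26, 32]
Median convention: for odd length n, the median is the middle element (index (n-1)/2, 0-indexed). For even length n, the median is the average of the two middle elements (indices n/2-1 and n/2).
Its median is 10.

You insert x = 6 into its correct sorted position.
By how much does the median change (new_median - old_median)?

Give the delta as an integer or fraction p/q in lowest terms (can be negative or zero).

Old median = 10
After inserting x = 6: new sorted = [-8, -4, -1, 1, 6, 10, 17, 25, 26, 32]
New median = 8
Delta = 8 - 10 = -2

Answer: -2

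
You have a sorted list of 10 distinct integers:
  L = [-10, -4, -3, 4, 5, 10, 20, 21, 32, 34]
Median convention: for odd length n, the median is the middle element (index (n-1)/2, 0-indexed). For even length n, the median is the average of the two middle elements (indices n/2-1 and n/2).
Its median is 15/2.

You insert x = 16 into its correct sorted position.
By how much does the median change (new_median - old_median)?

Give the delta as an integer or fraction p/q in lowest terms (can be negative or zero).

Answer: 5/2

Derivation:
Old median = 15/2
After inserting x = 16: new sorted = [-10, -4, -3, 4, 5, 10, 16, 20, 21, 32, 34]
New median = 10
Delta = 10 - 15/2 = 5/2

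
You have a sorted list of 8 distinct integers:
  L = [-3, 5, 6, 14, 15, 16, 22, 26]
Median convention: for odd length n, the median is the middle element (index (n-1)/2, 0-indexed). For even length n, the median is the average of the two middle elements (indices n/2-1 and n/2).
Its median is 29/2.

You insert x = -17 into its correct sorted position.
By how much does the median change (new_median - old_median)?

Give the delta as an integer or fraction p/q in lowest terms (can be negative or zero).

Old median = 29/2
After inserting x = -17: new sorted = [-17, -3, 5, 6, 14, 15, 16, 22, 26]
New median = 14
Delta = 14 - 29/2 = -1/2

Answer: -1/2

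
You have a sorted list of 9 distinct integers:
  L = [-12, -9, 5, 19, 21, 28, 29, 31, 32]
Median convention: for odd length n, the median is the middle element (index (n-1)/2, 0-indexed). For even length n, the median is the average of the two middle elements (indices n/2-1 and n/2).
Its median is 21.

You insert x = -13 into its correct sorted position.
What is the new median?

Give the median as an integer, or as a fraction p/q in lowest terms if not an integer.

Old list (sorted, length 9): [-12, -9, 5, 19, 21, 28, 29, 31, 32]
Old median = 21
Insert x = -13
Old length odd (9). Middle was index 4 = 21.
New length even (10). New median = avg of two middle elements.
x = -13: 0 elements are < x, 9 elements are > x.
New sorted list: [-13, -12, -9, 5, 19, 21, 28, 29, 31, 32]
New median = 20

Answer: 20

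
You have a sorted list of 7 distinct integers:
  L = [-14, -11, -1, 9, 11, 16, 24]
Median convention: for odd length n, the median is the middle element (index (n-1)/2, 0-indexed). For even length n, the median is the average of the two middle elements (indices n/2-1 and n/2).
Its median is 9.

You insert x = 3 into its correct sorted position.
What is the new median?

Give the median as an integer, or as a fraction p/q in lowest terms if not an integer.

Old list (sorted, length 7): [-14, -11, -1, 9, 11, 16, 24]
Old median = 9
Insert x = 3
Old length odd (7). Middle was index 3 = 9.
New length even (8). New median = avg of two middle elements.
x = 3: 3 elements are < x, 4 elements are > x.
New sorted list: [-14, -11, -1, 3, 9, 11, 16, 24]
New median = 6

Answer: 6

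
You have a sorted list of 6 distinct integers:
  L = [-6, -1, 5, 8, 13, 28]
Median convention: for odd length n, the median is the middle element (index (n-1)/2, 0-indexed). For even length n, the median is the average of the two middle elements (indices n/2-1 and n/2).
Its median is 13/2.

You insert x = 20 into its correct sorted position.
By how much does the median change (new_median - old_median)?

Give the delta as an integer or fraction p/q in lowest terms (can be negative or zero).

Old median = 13/2
After inserting x = 20: new sorted = [-6, -1, 5, 8, 13, 20, 28]
New median = 8
Delta = 8 - 13/2 = 3/2

Answer: 3/2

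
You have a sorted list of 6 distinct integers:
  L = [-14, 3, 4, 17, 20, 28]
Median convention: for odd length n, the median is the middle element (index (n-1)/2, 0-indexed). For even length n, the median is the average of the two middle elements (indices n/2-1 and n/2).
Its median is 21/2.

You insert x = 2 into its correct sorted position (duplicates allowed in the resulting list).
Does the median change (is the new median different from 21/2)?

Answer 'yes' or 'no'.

Old median = 21/2
Insert x = 2
New median = 4
Changed? yes

Answer: yes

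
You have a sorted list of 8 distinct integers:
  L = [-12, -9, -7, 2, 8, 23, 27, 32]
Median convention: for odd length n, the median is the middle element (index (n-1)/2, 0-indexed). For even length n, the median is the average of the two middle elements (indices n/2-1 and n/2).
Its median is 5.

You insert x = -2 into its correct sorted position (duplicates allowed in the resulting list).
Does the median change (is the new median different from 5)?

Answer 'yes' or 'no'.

Old median = 5
Insert x = -2
New median = 2
Changed? yes

Answer: yes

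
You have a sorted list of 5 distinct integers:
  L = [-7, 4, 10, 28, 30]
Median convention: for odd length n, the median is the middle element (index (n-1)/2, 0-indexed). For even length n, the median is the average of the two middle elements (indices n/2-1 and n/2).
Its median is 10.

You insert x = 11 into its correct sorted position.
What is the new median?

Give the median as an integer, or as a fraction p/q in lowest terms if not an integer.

Answer: 21/2

Derivation:
Old list (sorted, length 5): [-7, 4, 10, 28, 30]
Old median = 10
Insert x = 11
Old length odd (5). Middle was index 2 = 10.
New length even (6). New median = avg of two middle elements.
x = 11: 3 elements are < x, 2 elements are > x.
New sorted list: [-7, 4, 10, 11, 28, 30]
New median = 21/2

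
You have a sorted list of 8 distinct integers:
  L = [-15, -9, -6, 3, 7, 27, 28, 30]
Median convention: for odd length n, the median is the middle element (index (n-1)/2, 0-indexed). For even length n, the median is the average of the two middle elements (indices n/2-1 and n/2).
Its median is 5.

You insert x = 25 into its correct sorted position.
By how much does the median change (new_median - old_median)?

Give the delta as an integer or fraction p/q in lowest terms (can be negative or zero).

Old median = 5
After inserting x = 25: new sorted = [-15, -9, -6, 3, 7, 25, 27, 28, 30]
New median = 7
Delta = 7 - 5 = 2

Answer: 2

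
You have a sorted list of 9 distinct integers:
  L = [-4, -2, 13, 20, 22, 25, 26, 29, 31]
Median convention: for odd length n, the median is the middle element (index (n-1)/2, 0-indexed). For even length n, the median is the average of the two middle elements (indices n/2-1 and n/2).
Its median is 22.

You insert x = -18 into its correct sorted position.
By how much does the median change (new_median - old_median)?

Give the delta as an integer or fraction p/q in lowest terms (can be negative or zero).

Old median = 22
After inserting x = -18: new sorted = [-18, -4, -2, 13, 20, 22, 25, 26, 29, 31]
New median = 21
Delta = 21 - 22 = -1

Answer: -1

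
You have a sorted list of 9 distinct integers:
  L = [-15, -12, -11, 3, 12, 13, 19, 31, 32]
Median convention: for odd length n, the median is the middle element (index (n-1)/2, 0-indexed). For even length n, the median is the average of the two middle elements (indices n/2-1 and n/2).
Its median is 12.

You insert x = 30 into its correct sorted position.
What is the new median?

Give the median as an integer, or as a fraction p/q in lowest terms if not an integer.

Answer: 25/2

Derivation:
Old list (sorted, length 9): [-15, -12, -11, 3, 12, 13, 19, 31, 32]
Old median = 12
Insert x = 30
Old length odd (9). Middle was index 4 = 12.
New length even (10). New median = avg of two middle elements.
x = 30: 7 elements are < x, 2 elements are > x.
New sorted list: [-15, -12, -11, 3, 12, 13, 19, 30, 31, 32]
New median = 25/2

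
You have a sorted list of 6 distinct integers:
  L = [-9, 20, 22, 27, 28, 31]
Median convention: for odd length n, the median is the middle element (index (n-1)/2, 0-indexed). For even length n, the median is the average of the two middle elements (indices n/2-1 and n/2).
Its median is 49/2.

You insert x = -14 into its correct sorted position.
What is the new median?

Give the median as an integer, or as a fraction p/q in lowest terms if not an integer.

Old list (sorted, length 6): [-9, 20, 22, 27, 28, 31]
Old median = 49/2
Insert x = -14
Old length even (6). Middle pair: indices 2,3 = 22,27.
New length odd (7). New median = single middle element.
x = -14: 0 elements are < x, 6 elements are > x.
New sorted list: [-14, -9, 20, 22, 27, 28, 31]
New median = 22

Answer: 22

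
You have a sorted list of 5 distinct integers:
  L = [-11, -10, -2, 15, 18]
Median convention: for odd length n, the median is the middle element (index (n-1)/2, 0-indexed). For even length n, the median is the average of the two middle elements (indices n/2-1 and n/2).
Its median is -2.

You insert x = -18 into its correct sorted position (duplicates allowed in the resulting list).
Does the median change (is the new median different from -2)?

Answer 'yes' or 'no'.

Old median = -2
Insert x = -18
New median = -6
Changed? yes

Answer: yes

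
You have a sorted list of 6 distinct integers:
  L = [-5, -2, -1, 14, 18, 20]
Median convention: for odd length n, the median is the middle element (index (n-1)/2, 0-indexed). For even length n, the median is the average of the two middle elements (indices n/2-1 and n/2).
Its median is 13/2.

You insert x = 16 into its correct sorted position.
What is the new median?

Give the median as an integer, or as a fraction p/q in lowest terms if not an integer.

Answer: 14

Derivation:
Old list (sorted, length 6): [-5, -2, -1, 14, 18, 20]
Old median = 13/2
Insert x = 16
Old length even (6). Middle pair: indices 2,3 = -1,14.
New length odd (7). New median = single middle element.
x = 16: 4 elements are < x, 2 elements are > x.
New sorted list: [-5, -2, -1, 14, 16, 18, 20]
New median = 14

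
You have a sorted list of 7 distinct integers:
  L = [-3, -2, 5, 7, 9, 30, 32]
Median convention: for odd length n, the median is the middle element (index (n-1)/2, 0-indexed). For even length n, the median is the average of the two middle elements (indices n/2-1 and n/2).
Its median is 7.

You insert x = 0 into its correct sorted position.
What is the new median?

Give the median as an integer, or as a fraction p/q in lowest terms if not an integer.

Answer: 6

Derivation:
Old list (sorted, length 7): [-3, -2, 5, 7, 9, 30, 32]
Old median = 7
Insert x = 0
Old length odd (7). Middle was index 3 = 7.
New length even (8). New median = avg of two middle elements.
x = 0: 2 elements are < x, 5 elements are > x.
New sorted list: [-3, -2, 0, 5, 7, 9, 30, 32]
New median = 6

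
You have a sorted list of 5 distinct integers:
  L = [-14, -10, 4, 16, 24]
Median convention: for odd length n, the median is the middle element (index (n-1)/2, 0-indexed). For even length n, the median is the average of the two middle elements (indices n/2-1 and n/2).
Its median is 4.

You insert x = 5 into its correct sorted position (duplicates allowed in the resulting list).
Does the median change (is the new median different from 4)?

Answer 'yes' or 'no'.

Answer: yes

Derivation:
Old median = 4
Insert x = 5
New median = 9/2
Changed? yes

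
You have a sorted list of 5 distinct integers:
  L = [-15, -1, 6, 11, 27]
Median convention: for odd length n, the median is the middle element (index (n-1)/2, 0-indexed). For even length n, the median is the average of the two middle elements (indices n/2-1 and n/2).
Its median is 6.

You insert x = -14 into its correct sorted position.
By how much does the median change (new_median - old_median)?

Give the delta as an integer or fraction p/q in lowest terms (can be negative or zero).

Old median = 6
After inserting x = -14: new sorted = [-15, -14, -1, 6, 11, 27]
New median = 5/2
Delta = 5/2 - 6 = -7/2

Answer: -7/2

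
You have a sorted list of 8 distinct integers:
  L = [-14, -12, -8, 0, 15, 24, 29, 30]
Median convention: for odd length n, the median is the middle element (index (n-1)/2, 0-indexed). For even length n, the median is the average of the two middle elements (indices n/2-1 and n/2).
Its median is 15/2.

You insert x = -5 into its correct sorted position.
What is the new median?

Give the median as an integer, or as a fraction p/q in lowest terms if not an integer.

Old list (sorted, length 8): [-14, -12, -8, 0, 15, 24, 29, 30]
Old median = 15/2
Insert x = -5
Old length even (8). Middle pair: indices 3,4 = 0,15.
New length odd (9). New median = single middle element.
x = -5: 3 elements are < x, 5 elements are > x.
New sorted list: [-14, -12, -8, -5, 0, 15, 24, 29, 30]
New median = 0

Answer: 0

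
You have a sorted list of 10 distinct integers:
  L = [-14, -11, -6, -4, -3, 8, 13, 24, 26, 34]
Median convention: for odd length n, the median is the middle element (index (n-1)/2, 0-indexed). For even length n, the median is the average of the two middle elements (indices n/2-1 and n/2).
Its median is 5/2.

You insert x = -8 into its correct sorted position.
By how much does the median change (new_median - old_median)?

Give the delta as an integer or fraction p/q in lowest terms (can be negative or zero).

Old median = 5/2
After inserting x = -8: new sorted = [-14, -11, -8, -6, -4, -3, 8, 13, 24, 26, 34]
New median = -3
Delta = -3 - 5/2 = -11/2

Answer: -11/2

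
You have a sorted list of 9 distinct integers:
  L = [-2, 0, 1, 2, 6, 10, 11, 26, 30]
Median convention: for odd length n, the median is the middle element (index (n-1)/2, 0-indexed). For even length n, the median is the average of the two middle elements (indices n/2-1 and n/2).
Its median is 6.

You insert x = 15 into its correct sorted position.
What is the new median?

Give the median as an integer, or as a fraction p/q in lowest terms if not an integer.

Answer: 8

Derivation:
Old list (sorted, length 9): [-2, 0, 1, 2, 6, 10, 11, 26, 30]
Old median = 6
Insert x = 15
Old length odd (9). Middle was index 4 = 6.
New length even (10). New median = avg of two middle elements.
x = 15: 7 elements are < x, 2 elements are > x.
New sorted list: [-2, 0, 1, 2, 6, 10, 11, 15, 26, 30]
New median = 8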